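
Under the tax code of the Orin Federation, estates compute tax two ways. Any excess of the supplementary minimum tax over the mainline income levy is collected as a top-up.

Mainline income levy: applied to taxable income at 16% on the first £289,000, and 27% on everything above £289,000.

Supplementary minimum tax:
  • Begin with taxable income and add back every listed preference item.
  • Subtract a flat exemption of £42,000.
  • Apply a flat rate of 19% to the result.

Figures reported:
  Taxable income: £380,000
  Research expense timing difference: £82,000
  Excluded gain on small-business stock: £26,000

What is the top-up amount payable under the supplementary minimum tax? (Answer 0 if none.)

£13,930

Mainline income levy:
  £289,000 × 16% = £46,240
  £91,000 × 27% = £24,570
  → £70,810

Supplementary minimum tax:
  Adjusted income: £380,000 + £82,000 + £26,000 = £488,000
  Less exemption £42,000 → base £446,000
  £446,000 × 19% = £84,740

Excess of supplementary minimum tax over mainline income levy: £84,740 − £70,810 = £13,930.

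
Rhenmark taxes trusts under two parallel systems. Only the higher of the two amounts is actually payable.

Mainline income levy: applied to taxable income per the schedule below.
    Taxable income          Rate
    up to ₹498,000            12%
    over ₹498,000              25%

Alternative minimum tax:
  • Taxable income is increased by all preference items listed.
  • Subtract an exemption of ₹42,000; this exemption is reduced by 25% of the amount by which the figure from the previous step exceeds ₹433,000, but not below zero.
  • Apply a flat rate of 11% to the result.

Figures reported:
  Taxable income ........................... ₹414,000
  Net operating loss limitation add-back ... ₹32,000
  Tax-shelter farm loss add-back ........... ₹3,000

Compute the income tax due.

Mainline income levy:
  ₹414,000 × 12% = ₹49,680

Alternative minimum tax:
  Adjusted income: ₹414,000 + ₹32,000 + ₹3,000 = ₹449,000
  Exemption: ₹42,000 − 25% × (₹449,000 − ₹433,000) = ₹42,000 − ₹4,000 = ₹38,000
  Base: ₹449,000 − ₹38,000 = ₹411,000
  ₹411,000 × 11% = ₹45,210

₹49,680 > ₹45,210, so the mainline income levy governs.

₹49,680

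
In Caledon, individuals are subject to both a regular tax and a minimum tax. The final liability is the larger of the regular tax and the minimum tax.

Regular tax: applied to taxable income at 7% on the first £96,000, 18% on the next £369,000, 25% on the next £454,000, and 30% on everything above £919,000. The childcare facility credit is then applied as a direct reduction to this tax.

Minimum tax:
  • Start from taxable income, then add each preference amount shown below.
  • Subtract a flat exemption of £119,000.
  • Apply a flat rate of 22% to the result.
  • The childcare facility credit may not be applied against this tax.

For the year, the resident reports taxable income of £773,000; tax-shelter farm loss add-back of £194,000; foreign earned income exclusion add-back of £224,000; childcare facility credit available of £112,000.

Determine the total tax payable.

£235,840

Regular tax:
  £96,000 × 7% = £6,720
  £369,000 × 18% = £66,420
  £308,000 × 25% = £77,000
  → £150,140
  Less childcare facility credit £112,000 → £38,140

Minimum tax:
  Adjusted income: £773,000 + £194,000 + £224,000 = £1,191,000
  Less exemption £119,000 → base £1,072,000
  £1,072,000 × 22% = £235,840

£235,840 > £38,140, so the minimum tax is the binding amount.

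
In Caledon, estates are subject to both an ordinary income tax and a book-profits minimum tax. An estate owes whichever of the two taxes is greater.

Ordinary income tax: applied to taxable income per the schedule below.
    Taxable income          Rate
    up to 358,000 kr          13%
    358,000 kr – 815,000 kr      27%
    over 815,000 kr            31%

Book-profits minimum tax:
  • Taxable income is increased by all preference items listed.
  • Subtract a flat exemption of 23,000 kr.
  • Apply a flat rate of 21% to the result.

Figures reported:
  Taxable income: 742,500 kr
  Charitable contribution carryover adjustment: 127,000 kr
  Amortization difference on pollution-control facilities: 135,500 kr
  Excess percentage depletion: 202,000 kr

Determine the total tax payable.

Book-profits minimum tax:
  Adjusted income: 742,500 kr + 127,000 kr + 135,500 kr + 202,000 kr = 1,207,000 kr
  Less exemption 23,000 kr → base 1,184,000 kr
  1,184,000 kr × 21% = 248,640 kr

Ordinary income tax:
  358,000 kr × 13% = 46,540 kr
  384,500 kr × 27% = 103,815 kr
  → 150,355 kr

248,640 kr > 150,355 kr, so the book-profits minimum tax is the binding amount.

248,640 kr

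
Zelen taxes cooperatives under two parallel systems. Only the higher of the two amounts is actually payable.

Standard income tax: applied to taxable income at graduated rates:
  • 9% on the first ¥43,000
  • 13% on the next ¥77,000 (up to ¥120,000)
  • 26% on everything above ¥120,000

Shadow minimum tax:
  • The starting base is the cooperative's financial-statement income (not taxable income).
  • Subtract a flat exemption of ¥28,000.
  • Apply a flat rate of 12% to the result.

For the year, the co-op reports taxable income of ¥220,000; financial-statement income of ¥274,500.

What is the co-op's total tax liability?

Shadow minimum tax:
  Base (financial-statement income): ¥274,500
  Less exemption ¥28,000 → base ¥246,500
  ¥246,500 × 12% = ¥29,580

Standard income tax:
  ¥43,000 × 9% = ¥3,870
  ¥77,000 × 13% = ¥10,010
  ¥100,000 × 26% = ¥26,000
  → ¥39,880

¥39,880 > ¥29,580, so the standard income tax governs.

¥39,880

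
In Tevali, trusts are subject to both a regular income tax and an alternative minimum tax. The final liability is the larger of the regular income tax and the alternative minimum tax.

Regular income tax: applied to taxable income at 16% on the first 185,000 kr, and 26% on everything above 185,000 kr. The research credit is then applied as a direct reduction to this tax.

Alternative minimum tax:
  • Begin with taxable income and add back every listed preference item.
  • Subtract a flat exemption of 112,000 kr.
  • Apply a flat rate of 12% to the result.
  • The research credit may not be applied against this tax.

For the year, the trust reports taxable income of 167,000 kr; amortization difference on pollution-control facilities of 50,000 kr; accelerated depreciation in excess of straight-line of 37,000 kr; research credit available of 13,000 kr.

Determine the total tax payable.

17,040 kr

Alternative minimum tax:
  Adjusted income: 167,000 kr + 50,000 kr + 37,000 kr = 254,000 kr
  Less exemption 112,000 kr → base 142,000 kr
  142,000 kr × 12% = 17,040 kr

Regular income tax:
  167,000 kr × 16% = 26,720 kr
  Less research credit 13,000 kr → 13,720 kr

17,040 kr > 13,720 kr, so the alternative minimum tax is the binding amount.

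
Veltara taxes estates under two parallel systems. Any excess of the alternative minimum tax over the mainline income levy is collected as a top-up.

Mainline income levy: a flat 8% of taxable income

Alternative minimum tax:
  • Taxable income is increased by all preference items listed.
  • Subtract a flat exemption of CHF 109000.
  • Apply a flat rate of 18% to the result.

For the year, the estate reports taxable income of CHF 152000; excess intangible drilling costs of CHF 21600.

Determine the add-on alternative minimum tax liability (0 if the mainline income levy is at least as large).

CHF 0

Mainline income levy:
  CHF 152000 × 8% = CHF 12160

Alternative minimum tax:
  Adjusted income: CHF 152000 + CHF 21600 = CHF 173600
  Less exemption CHF 109000 → base CHF 64600
  CHF 64600 × 18% = CHF 11628

CHF 11628 ≤ CHF 12160, so no add-on is due.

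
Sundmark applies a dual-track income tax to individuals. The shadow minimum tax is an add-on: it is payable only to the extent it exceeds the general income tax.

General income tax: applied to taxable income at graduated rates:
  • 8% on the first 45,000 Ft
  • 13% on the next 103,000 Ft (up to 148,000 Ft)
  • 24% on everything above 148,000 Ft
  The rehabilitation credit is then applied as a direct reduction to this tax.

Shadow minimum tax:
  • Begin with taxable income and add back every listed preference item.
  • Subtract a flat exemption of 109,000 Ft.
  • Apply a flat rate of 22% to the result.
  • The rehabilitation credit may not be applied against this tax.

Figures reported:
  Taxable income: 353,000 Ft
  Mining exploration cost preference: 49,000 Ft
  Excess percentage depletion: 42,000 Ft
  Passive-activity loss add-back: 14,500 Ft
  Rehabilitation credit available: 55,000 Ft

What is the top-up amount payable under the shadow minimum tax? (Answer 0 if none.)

General income tax:
  45,000 Ft × 8% = 3,600 Ft
  103,000 Ft × 13% = 13,390 Ft
  205,000 Ft × 24% = 49,200 Ft
  → 66,190 Ft
  Less rehabilitation credit 55,000 Ft → 11,190 Ft

Shadow minimum tax:
  Adjusted income: 353,000 Ft + 49,000 Ft + 42,000 Ft + 14,500 Ft = 458,500 Ft
  Less exemption 109,000 Ft → base 349,500 Ft
  349,500 Ft × 22% = 76,890 Ft

Excess of shadow minimum tax over general income tax: 76,890 Ft − 11,190 Ft = 65,700 Ft.

65,700 Ft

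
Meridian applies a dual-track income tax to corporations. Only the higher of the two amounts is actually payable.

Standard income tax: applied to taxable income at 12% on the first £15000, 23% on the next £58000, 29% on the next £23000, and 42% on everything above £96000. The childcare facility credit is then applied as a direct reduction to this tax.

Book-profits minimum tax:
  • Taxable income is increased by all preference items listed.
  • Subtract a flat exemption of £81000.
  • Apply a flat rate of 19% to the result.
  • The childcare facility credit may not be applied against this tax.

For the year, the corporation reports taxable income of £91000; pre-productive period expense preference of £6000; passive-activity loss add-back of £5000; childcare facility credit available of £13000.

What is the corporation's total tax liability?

£7360

Standard income tax:
  £15000 × 12% = £1800
  £58000 × 23% = £13340
  £18000 × 29% = £5220
  → £20360
  Less childcare facility credit £13000 → £7360

Book-profits minimum tax:
  Adjusted income: £91000 + £6000 + £5000 = £102000
  Less exemption £81000 → base £21000
  £21000 × 19% = £3990

£7360 > £3990, so the standard income tax governs.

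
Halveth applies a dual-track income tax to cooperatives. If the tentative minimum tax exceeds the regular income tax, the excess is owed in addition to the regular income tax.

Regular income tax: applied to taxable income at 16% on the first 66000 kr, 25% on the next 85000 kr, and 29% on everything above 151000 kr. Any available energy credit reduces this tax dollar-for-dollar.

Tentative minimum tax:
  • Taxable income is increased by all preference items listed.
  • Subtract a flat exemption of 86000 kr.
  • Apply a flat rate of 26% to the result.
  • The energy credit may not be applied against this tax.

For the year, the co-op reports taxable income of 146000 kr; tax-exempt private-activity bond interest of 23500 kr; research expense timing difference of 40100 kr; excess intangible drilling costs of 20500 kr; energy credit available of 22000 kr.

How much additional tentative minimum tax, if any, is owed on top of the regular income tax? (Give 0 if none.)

28906 kr

Tentative minimum tax:
  Adjusted income: 146000 kr + 23500 kr + 40100 kr + 20500 kr = 230100 kr
  Less exemption 86000 kr → base 144100 kr
  144100 kr × 26% = 37466 kr

Regular income tax:
  66000 kr × 16% = 10560 kr
  80000 kr × 25% = 20000 kr
  → 30560 kr
  Less energy credit 22000 kr → 8560 kr

Excess of tentative minimum tax over regular income tax: 37466 kr − 8560 kr = 28906 kr.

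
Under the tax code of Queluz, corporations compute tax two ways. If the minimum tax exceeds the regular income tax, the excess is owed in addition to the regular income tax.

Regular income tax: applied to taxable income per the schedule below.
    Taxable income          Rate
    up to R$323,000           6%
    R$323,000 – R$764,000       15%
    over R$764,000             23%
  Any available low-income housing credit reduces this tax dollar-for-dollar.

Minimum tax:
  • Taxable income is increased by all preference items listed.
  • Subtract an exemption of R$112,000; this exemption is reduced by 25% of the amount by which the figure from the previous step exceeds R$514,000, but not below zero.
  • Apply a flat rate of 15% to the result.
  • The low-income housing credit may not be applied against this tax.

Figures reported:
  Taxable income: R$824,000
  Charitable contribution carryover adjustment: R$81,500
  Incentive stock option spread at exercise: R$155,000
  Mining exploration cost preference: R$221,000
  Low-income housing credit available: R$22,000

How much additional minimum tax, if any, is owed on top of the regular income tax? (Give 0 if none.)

R$114,895

Minimum tax:
  Adjusted income: R$824,000 + R$81,500 + R$155,000 + R$221,000 = R$1,281,500
  Exemption: 25% × (R$1,281,500 − R$514,000) = R$191,875 ≥ R$112,000, so the exemption is fully phased out
  Base: R$1,281,500 − R$0 = R$1,281,500
  R$1,281,500 × 15% = R$192,225

Regular income tax:
  R$323,000 × 6% = R$19,380
  R$441,000 × 15% = R$66,150
  R$60,000 × 23% = R$13,800
  → R$99,330
  Less low-income housing credit R$22,000 → R$77,330

Excess of minimum tax over regular income tax: R$192,225 − R$77,330 = R$114,895.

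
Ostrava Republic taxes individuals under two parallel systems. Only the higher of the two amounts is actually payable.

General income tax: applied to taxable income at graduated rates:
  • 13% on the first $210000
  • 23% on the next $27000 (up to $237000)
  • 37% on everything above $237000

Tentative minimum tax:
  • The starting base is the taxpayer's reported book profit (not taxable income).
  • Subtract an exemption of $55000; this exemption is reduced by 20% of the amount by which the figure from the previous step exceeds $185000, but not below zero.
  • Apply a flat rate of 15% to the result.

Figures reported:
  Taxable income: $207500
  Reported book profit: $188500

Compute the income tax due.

$26975

Tentative minimum tax:
  Base (reported book profit): $188500
  Exemption: $55000 − 20% × ($188500 − $185000) = $55000 − $700 = $54300
  Base: $188500 − $54300 = $134200
  $134200 × 15% = $20130

General income tax:
  $207500 × 13% = $26975

$26975 > $20130, so the general income tax governs.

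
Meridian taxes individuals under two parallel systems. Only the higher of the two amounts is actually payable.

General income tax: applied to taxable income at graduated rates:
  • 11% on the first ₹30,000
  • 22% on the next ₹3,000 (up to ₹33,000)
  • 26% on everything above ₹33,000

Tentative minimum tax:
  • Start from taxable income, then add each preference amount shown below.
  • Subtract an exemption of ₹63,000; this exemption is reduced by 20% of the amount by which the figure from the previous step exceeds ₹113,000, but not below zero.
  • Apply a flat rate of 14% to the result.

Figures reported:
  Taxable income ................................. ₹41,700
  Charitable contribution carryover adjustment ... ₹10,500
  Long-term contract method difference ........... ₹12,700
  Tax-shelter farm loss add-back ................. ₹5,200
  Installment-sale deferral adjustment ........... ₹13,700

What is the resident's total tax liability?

General income tax:
  ₹30,000 × 11% = ₹3,300
  ₹3,000 × 22% = ₹660
  ₹8,700 × 26% = ₹2,262
  → ₹6,222

Tentative minimum tax:
  Adjusted income: ₹41,700 + ₹10,500 + ₹12,700 + ₹5,200 + ₹13,700 = ₹83,800
  Exemption: ₹83,800 ≤ ₹113,000, so full ₹63,000 applies
  Base: ₹83,800 − ₹63,000 = ₹20,800
  ₹20,800 × 14% = ₹2,912

₹6,222 > ₹2,912, so the general income tax governs.

₹6,222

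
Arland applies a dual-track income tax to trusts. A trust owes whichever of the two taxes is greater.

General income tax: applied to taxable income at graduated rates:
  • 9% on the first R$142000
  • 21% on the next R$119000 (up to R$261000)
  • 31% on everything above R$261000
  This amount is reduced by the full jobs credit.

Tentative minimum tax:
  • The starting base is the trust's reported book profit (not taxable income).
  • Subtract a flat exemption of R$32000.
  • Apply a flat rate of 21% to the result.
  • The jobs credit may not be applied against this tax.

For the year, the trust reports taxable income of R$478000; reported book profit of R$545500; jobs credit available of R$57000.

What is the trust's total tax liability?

R$107835

Tentative minimum tax:
  Base (reported book profit): R$545500
  Less exemption R$32000 → base R$513500
  R$513500 × 21% = R$107835

General income tax:
  R$142000 × 9% = R$12780
  R$119000 × 21% = R$24990
  R$217000 × 31% = R$67270
  → R$105040
  Less jobs credit R$57000 → R$48040

R$107835 > R$48040, so the tentative minimum tax is the binding amount.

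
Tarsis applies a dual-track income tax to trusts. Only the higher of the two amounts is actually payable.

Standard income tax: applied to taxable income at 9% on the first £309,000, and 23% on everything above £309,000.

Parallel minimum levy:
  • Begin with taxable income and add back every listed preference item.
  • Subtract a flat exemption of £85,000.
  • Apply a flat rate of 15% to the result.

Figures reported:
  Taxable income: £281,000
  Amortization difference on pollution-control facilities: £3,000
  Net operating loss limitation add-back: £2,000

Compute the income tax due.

Parallel minimum levy:
  Adjusted income: £281,000 + £3,000 + £2,000 = £286,000
  Less exemption £85,000 → base £201,000
  £201,000 × 15% = £30,150

Standard income tax:
  £281,000 × 9% = £25,290

£30,150 > £25,290, so the parallel minimum levy is the binding amount.

£30,150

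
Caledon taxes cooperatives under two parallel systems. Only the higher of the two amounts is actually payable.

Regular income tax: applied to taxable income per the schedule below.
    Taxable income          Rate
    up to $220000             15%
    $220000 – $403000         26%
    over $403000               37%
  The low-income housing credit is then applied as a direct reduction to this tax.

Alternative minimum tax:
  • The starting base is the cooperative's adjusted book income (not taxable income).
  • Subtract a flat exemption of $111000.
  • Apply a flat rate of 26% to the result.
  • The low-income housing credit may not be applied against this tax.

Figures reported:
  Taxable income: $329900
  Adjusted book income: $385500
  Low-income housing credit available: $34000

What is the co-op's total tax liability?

$71370

Alternative minimum tax:
  Base (adjusted book income): $385500
  Less exemption $111000 → base $274500
  $274500 × 26% = $71370

Regular income tax:
  $220000 × 15% = $33000
  $109900 × 26% = $28574
  → $61574
  Less low-income housing credit $34000 → $27574

$71370 > $27574, so the alternative minimum tax is the binding amount.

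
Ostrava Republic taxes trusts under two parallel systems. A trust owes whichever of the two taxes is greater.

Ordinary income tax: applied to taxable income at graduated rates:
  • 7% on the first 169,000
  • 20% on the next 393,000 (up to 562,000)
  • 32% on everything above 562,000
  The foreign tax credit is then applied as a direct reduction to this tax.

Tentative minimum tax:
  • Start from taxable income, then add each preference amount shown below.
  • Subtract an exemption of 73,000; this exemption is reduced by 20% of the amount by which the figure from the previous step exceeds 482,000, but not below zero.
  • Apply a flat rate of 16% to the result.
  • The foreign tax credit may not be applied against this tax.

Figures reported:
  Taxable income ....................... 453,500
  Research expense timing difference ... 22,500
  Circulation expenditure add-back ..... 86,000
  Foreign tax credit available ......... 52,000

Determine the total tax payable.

Ordinary income tax:
  169,000 × 7% = 11,830
  284,500 × 20% = 56,900
  → 68,730
  Less foreign tax credit 52,000 → 16,730

Tentative minimum tax:
  Adjusted income: 453,500 + 22,500 + 86,000 = 562,000
  Exemption: 73,000 − 20% × (562,000 − 482,000) = 73,000 − 16,000 = 57,000
  Base: 562,000 − 57,000 = 505,000
  505,000 × 16% = 80,800

80,800 > 16,730, so the tentative minimum tax is the binding amount.

80,800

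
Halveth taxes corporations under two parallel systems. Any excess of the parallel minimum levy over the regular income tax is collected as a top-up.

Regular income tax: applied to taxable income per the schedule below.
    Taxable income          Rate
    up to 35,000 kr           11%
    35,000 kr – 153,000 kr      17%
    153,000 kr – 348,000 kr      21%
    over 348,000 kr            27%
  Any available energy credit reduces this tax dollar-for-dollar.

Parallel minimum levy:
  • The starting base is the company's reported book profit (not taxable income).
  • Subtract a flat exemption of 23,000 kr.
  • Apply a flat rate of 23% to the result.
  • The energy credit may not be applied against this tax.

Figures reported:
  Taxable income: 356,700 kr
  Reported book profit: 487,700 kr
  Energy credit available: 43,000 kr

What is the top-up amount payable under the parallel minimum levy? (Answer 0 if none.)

Regular income tax:
  35,000 kr × 11% = 3,850 kr
  118,000 kr × 17% = 20,060 kr
  195,000 kr × 21% = 40,950 kr
  8,700 kr × 27% = 2,349 kr
  → 67,209 kr
  Less energy credit 43,000 kr → 24,209 kr

Parallel minimum levy:
  Base (reported book profit): 487,700 kr
  Less exemption 23,000 kr → base 464,700 kr
  464,700 kr × 23% = 106,881 kr

Excess of parallel minimum levy over regular income tax: 106,881 kr − 24,209 kr = 82,672 kr.

82,672 kr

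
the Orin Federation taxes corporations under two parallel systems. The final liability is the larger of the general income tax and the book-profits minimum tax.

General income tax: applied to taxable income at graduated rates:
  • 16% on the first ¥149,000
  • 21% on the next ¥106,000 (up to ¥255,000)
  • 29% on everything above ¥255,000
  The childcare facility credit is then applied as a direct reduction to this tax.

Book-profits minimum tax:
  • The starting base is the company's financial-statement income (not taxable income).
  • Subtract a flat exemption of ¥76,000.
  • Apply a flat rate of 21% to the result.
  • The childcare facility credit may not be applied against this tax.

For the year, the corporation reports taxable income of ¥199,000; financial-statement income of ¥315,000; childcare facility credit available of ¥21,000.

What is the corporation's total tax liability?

General income tax:
  ¥149,000 × 16% = ¥23,840
  ¥50,000 × 21% = ¥10,500
  → ¥34,340
  Less childcare facility credit ¥21,000 → ¥13,340

Book-profits minimum tax:
  Base (financial-statement income): ¥315,000
  Less exemption ¥76,000 → base ¥239,000
  ¥239,000 × 21% = ¥50,190

¥50,190 > ¥13,340, so the book-profits minimum tax is the binding amount.

¥50,190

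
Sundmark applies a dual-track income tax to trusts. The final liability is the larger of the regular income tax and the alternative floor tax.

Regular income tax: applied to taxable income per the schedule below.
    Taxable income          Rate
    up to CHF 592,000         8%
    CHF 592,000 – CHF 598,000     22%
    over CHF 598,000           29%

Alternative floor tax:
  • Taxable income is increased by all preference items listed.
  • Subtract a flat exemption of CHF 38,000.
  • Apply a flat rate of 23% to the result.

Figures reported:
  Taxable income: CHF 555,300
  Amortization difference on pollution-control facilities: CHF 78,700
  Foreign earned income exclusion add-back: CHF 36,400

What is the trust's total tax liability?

Alternative floor tax:
  Adjusted income: CHF 555,300 + CHF 78,700 + CHF 36,400 = CHF 670,400
  Less exemption CHF 38,000 → base CHF 632,400
  CHF 632,400 × 23% = CHF 145,452

Regular income tax:
  CHF 555,300 × 8% = CHF 44,424

CHF 145,452 > CHF 44,424, so the alternative floor tax is the binding amount.

CHF 145,452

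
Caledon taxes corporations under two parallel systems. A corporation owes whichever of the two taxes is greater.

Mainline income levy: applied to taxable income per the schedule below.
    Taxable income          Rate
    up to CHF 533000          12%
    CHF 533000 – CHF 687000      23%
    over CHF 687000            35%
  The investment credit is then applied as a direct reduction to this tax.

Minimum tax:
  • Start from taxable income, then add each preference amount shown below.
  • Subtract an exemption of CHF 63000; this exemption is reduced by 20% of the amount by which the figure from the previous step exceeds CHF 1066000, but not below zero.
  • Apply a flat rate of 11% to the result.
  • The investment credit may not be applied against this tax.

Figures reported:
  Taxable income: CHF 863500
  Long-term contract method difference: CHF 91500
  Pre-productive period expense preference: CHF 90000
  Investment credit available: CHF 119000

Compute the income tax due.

Minimum tax:
  Adjusted income: CHF 863500 + CHF 91500 + CHF 90000 = CHF 1045000
  Exemption: CHF 1045000 ≤ CHF 1066000, so full CHF 63000 applies
  Base: CHF 1045000 − CHF 63000 = CHF 982000
  CHF 982000 × 11% = CHF 108020

Mainline income levy:
  CHF 533000 × 12% = CHF 63960
  CHF 154000 × 23% = CHF 35420
  CHF 176500 × 35% = CHF 61775
  → CHF 161155
  Less investment credit CHF 119000 → CHF 42155

CHF 108020 > CHF 42155, so the minimum tax is the binding amount.

CHF 108020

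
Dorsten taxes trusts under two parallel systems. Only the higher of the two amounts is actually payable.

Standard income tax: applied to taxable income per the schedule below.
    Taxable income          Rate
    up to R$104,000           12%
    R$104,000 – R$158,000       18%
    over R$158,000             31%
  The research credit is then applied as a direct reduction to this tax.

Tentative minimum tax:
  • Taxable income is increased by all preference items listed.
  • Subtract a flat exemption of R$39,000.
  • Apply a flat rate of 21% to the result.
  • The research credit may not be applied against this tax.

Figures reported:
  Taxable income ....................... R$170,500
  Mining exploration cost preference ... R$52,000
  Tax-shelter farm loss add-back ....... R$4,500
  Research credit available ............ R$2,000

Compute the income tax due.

Tentative minimum tax:
  Adjusted income: R$170,500 + R$52,000 + R$4,500 = R$227,000
  Less exemption R$39,000 → base R$188,000
  R$188,000 × 21% = R$39,480

Standard income tax:
  R$104,000 × 12% = R$12,480
  R$54,000 × 18% = R$9,720
  R$12,500 × 31% = R$3,875
  → R$26,075
  Less research credit R$2,000 → R$24,075

R$39,480 > R$24,075, so the tentative minimum tax is the binding amount.

R$39,480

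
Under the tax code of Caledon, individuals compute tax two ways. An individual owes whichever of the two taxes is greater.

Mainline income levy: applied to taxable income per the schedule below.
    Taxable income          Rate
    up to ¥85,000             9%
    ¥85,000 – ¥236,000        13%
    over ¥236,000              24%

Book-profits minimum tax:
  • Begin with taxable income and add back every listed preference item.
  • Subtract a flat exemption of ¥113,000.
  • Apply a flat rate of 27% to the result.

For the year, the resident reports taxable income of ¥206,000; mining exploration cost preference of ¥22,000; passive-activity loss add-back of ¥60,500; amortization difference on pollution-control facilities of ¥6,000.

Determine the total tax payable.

Mainline income levy:
  ¥85,000 × 9% = ¥7,650
  ¥121,000 × 13% = ¥15,730
  → ¥23,380

Book-profits minimum tax:
  Adjusted income: ¥206,000 + ¥22,000 + ¥60,500 + ¥6,000 = ¥294,500
  Less exemption ¥113,000 → base ¥181,500
  ¥181,500 × 27% = ¥49,005

¥49,005 > ¥23,380, so the book-profits minimum tax is the binding amount.

¥49,005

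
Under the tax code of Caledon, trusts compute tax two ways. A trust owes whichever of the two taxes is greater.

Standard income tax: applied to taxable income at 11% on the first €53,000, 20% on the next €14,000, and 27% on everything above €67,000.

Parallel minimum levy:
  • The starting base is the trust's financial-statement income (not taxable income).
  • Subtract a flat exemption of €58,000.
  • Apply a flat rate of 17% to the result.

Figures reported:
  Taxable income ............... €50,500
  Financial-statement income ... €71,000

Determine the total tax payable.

€5,555

Standard income tax:
  €50,500 × 11% = €5,555

Parallel minimum levy:
  Base (financial-statement income): €71,000
  Less exemption €58,000 → base €13,000
  €13,000 × 17% = €2,210

€5,555 > €2,210, so the standard income tax governs.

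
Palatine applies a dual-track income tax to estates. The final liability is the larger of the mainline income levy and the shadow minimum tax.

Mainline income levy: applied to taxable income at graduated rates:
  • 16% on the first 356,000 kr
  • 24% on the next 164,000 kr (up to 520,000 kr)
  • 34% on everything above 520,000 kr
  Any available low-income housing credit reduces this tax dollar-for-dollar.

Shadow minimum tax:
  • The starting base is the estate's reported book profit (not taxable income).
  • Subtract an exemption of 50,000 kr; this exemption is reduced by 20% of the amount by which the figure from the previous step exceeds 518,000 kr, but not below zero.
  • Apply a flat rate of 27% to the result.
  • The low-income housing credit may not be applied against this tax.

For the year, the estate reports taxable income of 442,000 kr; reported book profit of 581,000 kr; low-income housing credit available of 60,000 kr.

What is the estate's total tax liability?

146,772 kr

Shadow minimum tax:
  Base (reported book profit): 581,000 kr
  Exemption: 50,000 kr − 20% × (581,000 kr − 518,000 kr) = 50,000 kr − 12,600 kr = 37,400 kr
  Base: 581,000 kr − 37,400 kr = 543,600 kr
  543,600 kr × 27% = 146,772 kr

Mainline income levy:
  356,000 kr × 16% = 56,960 kr
  86,000 kr × 24% = 20,640 kr
  → 77,600 kr
  Less low-income housing credit 60,000 kr → 17,600 kr

146,772 kr > 17,600 kr, so the shadow minimum tax is the binding amount.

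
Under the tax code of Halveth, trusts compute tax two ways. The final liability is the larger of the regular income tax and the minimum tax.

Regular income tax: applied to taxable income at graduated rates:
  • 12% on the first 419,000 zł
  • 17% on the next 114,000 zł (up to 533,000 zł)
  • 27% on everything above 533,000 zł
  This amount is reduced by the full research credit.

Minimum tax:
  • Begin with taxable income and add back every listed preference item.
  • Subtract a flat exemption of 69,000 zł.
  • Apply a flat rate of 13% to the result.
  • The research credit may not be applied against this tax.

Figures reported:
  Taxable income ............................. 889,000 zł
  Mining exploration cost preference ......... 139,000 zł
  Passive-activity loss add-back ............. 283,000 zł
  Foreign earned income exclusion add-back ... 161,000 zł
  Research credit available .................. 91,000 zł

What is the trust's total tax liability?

182,390 zł

Regular income tax:
  419,000 zł × 12% = 50,280 zł
  114,000 zł × 17% = 19,380 zł
  356,000 zł × 27% = 96,120 zł
  → 165,780 zł
  Less research credit 91,000 zł → 74,780 zł

Minimum tax:
  Adjusted income: 889,000 zł + 139,000 zł + 283,000 zł + 161,000 zł = 1,472,000 zł
  Less exemption 69,000 zł → base 1,403,000 zł
  1,403,000 zł × 13% = 182,390 zł

182,390 zł > 74,780 zł, so the minimum tax is the binding amount.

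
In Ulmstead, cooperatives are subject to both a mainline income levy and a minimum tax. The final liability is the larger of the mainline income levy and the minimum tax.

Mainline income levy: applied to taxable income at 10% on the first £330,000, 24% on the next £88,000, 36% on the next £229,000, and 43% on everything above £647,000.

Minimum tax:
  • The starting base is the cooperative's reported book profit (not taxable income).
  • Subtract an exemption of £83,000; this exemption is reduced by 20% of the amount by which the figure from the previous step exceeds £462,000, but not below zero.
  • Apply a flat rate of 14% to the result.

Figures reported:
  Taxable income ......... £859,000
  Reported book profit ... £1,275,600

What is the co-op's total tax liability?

£227,720

Mainline income levy:
  £330,000 × 10% = £33,000
  £88,000 × 24% = £21,120
  £229,000 × 36% = £82,440
  £212,000 × 43% = £91,160
  → £227,720

Minimum tax:
  Base (reported book profit): £1,275,600
  Exemption: 20% × (£1,275,600 − £462,000) = £162,720 ≥ £83,000, so the exemption is fully phased out
  Base: £1,275,600 − £0 = £1,275,600
  £1,275,600 × 14% = £178,584

£227,720 > £178,584, so the mainline income levy governs.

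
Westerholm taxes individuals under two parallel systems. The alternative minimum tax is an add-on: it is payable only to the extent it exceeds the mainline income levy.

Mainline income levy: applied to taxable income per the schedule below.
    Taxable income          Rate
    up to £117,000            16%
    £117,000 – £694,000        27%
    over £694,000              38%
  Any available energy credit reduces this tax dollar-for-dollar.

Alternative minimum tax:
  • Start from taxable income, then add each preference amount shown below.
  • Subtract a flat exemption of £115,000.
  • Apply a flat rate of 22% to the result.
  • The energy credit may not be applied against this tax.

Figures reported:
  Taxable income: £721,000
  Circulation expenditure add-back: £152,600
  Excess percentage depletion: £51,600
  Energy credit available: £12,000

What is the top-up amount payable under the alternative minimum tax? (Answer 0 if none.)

Mainline income levy:
  £117,000 × 16% = £18,720
  £577,000 × 27% = £155,790
  £27,000 × 38% = £10,260
  → £184,770
  Less energy credit £12,000 → £172,770

Alternative minimum tax:
  Adjusted income: £721,000 + £152,600 + £51,600 = £925,200
  Less exemption £115,000 → base £810,200
  £810,200 × 22% = £178,244

Excess of alternative minimum tax over mainline income levy: £178,244 − £172,770 = £5,474.

£5,474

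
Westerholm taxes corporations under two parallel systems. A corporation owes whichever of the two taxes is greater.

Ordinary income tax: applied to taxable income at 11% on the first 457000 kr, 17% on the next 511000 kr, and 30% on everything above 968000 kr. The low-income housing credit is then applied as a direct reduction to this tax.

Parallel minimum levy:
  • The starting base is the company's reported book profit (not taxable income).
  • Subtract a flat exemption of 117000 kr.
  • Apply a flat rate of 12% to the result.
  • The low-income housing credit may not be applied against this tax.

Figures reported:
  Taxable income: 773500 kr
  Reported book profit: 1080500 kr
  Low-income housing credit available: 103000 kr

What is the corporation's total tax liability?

Parallel minimum levy:
  Base (reported book profit): 1080500 kr
  Less exemption 117000 kr → base 963500 kr
  963500 kr × 12% = 115620 kr

Ordinary income tax:
  457000 kr × 11% = 50270 kr
  316500 kr × 17% = 53805 kr
  → 104075 kr
  Less low-income housing credit 103000 kr → 1075 kr

115620 kr > 1075 kr, so the parallel minimum levy is the binding amount.

115620 kr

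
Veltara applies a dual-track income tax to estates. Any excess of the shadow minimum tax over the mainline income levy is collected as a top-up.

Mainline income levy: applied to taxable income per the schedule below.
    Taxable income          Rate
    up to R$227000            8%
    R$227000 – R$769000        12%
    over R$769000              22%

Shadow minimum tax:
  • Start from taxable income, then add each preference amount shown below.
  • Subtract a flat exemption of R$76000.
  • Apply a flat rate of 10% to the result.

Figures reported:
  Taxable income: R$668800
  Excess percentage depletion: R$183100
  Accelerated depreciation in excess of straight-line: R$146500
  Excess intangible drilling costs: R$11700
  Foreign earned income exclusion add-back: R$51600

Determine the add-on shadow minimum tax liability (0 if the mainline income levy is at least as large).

R$27394

Shadow minimum tax:
  Adjusted income: R$668800 + R$183100 + R$146500 + R$11700 + R$51600 = R$1061700
  Less exemption R$76000 → base R$985700
  R$985700 × 10% = R$98570

Mainline income levy:
  R$227000 × 8% = R$18160
  R$441800 × 12% = R$53016
  → R$71176

Excess of shadow minimum tax over mainline income levy: R$98570 − R$71176 = R$27394.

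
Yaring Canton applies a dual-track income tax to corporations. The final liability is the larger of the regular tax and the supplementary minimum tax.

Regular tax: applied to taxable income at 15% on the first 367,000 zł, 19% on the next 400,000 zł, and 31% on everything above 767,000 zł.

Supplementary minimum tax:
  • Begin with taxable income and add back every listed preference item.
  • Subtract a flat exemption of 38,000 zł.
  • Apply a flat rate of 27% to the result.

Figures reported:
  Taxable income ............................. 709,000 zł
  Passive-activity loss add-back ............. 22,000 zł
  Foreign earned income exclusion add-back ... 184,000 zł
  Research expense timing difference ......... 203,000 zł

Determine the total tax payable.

291,600 zł

Supplementary minimum tax:
  Adjusted income: 709,000 zł + 22,000 zł + 184,000 zł + 203,000 zł = 1,118,000 zł
  Less exemption 38,000 zł → base 1,080,000 zł
  1,080,000 zł × 27% = 291,600 zł

Regular tax:
  367,000 zł × 15% = 55,050 zł
  342,000 zł × 19% = 64,980 zł
  → 120,030 zł

291,600 zł > 120,030 zł, so the supplementary minimum tax is the binding amount.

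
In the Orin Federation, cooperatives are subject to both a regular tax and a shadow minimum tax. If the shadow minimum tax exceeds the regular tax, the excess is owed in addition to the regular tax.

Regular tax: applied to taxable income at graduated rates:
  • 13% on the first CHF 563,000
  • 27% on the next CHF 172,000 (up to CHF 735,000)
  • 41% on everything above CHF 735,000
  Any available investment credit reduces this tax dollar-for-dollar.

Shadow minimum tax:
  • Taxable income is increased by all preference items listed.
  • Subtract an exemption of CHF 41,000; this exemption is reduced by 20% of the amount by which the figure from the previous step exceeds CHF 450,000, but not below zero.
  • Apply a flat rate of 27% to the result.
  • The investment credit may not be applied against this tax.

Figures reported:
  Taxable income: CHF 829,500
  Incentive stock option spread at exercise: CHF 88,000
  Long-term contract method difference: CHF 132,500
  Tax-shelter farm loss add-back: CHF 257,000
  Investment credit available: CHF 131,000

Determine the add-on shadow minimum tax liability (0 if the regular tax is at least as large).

Regular tax:
  CHF 563,000 × 13% = CHF 73,190
  CHF 172,000 × 27% = CHF 46,440
  CHF 94,500 × 41% = CHF 38,745
  → CHF 158,375
  Less investment credit CHF 131,000 → CHF 27,375

Shadow minimum tax:
  Adjusted income: CHF 829,500 + CHF 88,000 + CHF 132,500 + CHF 257,000 = CHF 1,307,000
  Exemption: 20% × (CHF 1,307,000 − CHF 450,000) = CHF 171,400 ≥ CHF 41,000, so the exemption is fully phased out
  Base: CHF 1,307,000 − CHF 0 = CHF 1,307,000
  CHF 1,307,000 × 27% = CHF 352,890

Excess of shadow minimum tax over regular tax: CHF 352,890 − CHF 27,375 = CHF 325,515.

CHF 325,515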